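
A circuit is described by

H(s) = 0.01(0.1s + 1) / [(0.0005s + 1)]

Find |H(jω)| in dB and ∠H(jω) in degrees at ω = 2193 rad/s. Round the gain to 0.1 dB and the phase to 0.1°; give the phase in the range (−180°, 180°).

3.4 dB, 42.1°

At ω = 2193 rad/s:
zero (1 + j2193·0.1) = 1 + j219.3 → |·| ≈ 219.3, ∠ ≈ 89.74°
pole (1 + j2193·0.0005) = 1 + j1.0965 → |·| ≈ 1.484, ∠ ≈ 47.64°
|H| = 0.01 · 219.3 / (1.484) ≈ 1.4778
Gain = 20 log₁₀(1.4778) ≈ 3.39 dB
∠H = (89.74°) − (47.64°) = 42.10°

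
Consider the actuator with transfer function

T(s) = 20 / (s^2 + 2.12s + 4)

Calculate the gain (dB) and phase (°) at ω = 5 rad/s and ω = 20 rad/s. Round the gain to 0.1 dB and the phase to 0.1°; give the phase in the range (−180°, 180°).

ω = 5: -1.4 dB, -153.2°; ω = 20: -26.0 dB, -173.9°

At s = jω = j5:
quadratic: (j5)² + 2.12·j5 + 4 = -21 + j10.6 → |·| ≈ 23.524, ∠ ≈ 153.22°
|T| = 20 / 23.524 ≈ 0.8502
Gain = 20 log₁₀(0.8502) ≈ -1.41 dB
∠T = 0.00° − 153.22° = -153.22°

At s = jω = j20:
quadratic: (j20)² + 2.12·j20 + 4 = -396 + j42.4 → |·| ≈ 398.26, ∠ ≈ 173.89°
|T| = 20 / 398.26 ≈ 0.050218
Gain = 20 log₁₀(0.050218) ≈ -25.98 dB
∠T = 0.00° − 173.89° = -173.89°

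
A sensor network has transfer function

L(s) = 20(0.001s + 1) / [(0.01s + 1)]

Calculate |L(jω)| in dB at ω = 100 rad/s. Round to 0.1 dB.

At ω = 100 rad/s:
zero (1 + j100·0.001) = 1 + j0.1 → |·| ≈ 1.005, ∠ ≈ 5.71°
pole (1 + j100·0.01) = 1 + j1 → |·| ≈ 1.4142, ∠ ≈ 45.00°
|L| = 20 · 1.005 / (1.4142) ≈ 14.213
Gain = 20 log₁₀(14.213) ≈ 23.05 dB

23.1 dB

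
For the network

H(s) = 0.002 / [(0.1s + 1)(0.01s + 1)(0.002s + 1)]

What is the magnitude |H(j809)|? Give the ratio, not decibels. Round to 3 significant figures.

At ω = 809 rad/s:
pole (1 + j809·0.1) = 1 + j80.9 → |·| ≈ 80.906, ∠ ≈ 89.29°
pole (1 + j809·0.01) = 1 + j8.09 → |·| ≈ 8.1516, ∠ ≈ 82.95°
pole (1 + j809·0.002) = 1 + j1.618 → |·| ≈ 1.9021, ∠ ≈ 58.28°
|H| = 0.002 · 1 / (80.906 · 8.1516 · 1.9021) ≈ 1.5943e-06

1.59e-06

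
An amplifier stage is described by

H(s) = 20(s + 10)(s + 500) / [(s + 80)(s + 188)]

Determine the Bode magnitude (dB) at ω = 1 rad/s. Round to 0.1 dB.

At s = jω = j1:
zero (s+10): 10 + j1 → |·| = √(10²+1²) = √101 ≈ 10.05, ∠ = arctan(1/10) ≈ 5.71°
zero (s+500): 500 + j1 → |·| = √(500²+1²) = √250001 ≈ 500, ∠ = arctan(1/500) ≈ 0.11°
pole (s+80): 80 + j1 → |·| = √(80²+1²) = √6401 ≈ 80.006, ∠ = arctan(1/80) ≈ 0.72°
pole (s+188): 188 + j1 → |·| = √(188²+1²) = √35345 ≈ 188, ∠ = arctan(1/188) ≈ 0.30°
|H| = 20 · 5025 / 15041 ≈ 6.6817
Gain = 20 log₁₀(6.6817) ≈ 16.50 dB

16.5 dB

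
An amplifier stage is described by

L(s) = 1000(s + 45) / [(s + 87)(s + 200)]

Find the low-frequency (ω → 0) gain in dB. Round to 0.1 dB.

8.3 dB

L(0) = 1000·45 / (87·200) ≈ 2.5862
20 log₁₀(2.5862) ≈ 8.25 dB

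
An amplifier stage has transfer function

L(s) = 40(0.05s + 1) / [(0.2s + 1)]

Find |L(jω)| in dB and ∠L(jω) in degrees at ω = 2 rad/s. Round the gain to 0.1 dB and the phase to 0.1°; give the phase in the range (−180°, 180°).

At ω = 2 rad/s:
zero (1 + j2·0.05) = 1 + j0.1 → |·| ≈ 1.005, ∠ ≈ 5.71°
pole (1 + j2·0.2) = 1 + j0.4 → |·| ≈ 1.077, ∠ ≈ 21.80°
|L| = 40 · 1.005 / (1.077) ≈ 37.326
Gain = 20 log₁₀(37.326) ≈ 31.44 dB
∠L = (5.71°) − (21.80°) = -16.09°

31.4 dB, -16.1°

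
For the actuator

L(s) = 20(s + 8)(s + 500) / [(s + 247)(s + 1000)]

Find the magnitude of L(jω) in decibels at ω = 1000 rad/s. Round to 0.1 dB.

At s = jω = j1000:
zero (s+8): 8 + j1000 → |·| = √(8²+1000²) = √1000064 ≈ 1000, ∠ = arctan(1000/8) ≈ 89.54°
zero (s+500): 500 + j1000 → |·| = √(500²+1000²) = √1250000 ≈ 1118, ∠ = arctan(1000/500) ≈ 63.43°
pole (s+247): 247 + j1000 → |·| = √(247²+1000²) = √1061009 ≈ 1030.1, ∠ = arctan(1000/247) ≈ 76.13°
pole (s+1000): 1000 + j1000 → |·| = √(1000²+1000²) = √2000000 ≈ 1414.2, ∠ = arctan(1000/1000) ≈ 45.00°
|L| = 20 · 1.118e+06 / 1.4568e+06 ≈ 15.349
Gain = 20 log₁₀(15.349) ≈ 23.72 dB

23.7 dB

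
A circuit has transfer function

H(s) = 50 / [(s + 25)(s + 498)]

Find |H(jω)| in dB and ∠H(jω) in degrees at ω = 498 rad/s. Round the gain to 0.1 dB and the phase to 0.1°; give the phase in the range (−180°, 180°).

-76.9 dB, -132.1°

At s = jω = j498:
pole (s+25): 25 + j498 → |·| = √(25²+498²) = √248629 ≈ 498.63, ∠ = arctan(498/25) ≈ 87.13°
pole (s+498): 498 + j498 → |·| = √(498²+498²) = √496008 ≈ 704.28, ∠ = arctan(498/498) ≈ 45.00°
|H| = 50 / 3.5118e+05 ≈ 0.00014238
Gain = 20 log₁₀(0.00014238) ≈ -76.93 dB
∠H = 0.00° − 132.13° = -132.13°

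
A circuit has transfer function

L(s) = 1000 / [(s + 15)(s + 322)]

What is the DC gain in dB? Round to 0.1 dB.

L(0) = 1000 / (15·322) ≈ 0.20704
20 log₁₀(0.20704) ≈ -13.68 dB

-13.7 dB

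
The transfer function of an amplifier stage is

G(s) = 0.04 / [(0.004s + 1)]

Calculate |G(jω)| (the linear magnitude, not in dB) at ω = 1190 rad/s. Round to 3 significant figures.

0.00822

At ω = 1190 rad/s:
pole (1 + j1190·0.004) = 1 + j4.76 → |·| ≈ 4.8639, ∠ ≈ 78.14°
|G| = 0.04 · 1 / (4.8639) ≈ 0.0082239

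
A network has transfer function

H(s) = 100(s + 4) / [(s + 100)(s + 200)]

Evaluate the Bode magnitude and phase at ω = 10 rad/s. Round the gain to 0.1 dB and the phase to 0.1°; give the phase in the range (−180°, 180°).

At s = jω = j10:
zero (s+4): 4 + j10 → |·| = √(4²+10²) = √116 ≈ 10.77, ∠ = arctan(10/4) ≈ 68.20°
pole (s+100): 100 + j10 → |·| = √(100²+10²) = √10100 ≈ 100.5, ∠ = arctan(10/100) ≈ 5.71°
pole (s+200): 200 + j10 → |·| = √(200²+10²) = √40100 ≈ 200.25, ∠ = arctan(10/200) ≈ 2.86°
|H| = 100 · 10.77 / 20125 ≈ 0.053516
Gain = 20 log₁₀(0.053516) ≈ -25.43 dB
∠H = 68.20° − 8.57° = 59.63°

-25.4 dB, 59.6°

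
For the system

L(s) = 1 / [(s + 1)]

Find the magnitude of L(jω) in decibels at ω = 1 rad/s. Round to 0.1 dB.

At ω = 1 rad/s:
pole (1 + j1·1) = 1 + j1 → |·| ≈ 1.4142, ∠ ≈ 45.00°
|L| = 1 · 1 / (1.4142) ≈ 0.70711
Gain = 20 log₁₀(0.70711) ≈ -3.01 dB

-3.0 dB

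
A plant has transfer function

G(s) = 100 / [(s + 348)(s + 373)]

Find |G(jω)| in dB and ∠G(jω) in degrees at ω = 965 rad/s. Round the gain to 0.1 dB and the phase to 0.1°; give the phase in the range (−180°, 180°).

At s = jω = j965:
pole (s+348): 348 + j965 → |·| = √(348²+965²) = √1052329 ≈ 1025.8, ∠ = arctan(965/348) ≈ 70.17°
pole (s+373): 373 + j965 → |·| = √(373²+965²) = √1070354 ≈ 1034.6, ∠ = arctan(965/373) ≈ 68.87°
|G| = 100 / 1.0613e+06 ≈ 9.4224e-05
Gain = 20 log₁₀(9.4224e-05) ≈ -80.52 dB
∠G = 0.00° − 139.04° = -139.04°

-80.5 dB, -139.0°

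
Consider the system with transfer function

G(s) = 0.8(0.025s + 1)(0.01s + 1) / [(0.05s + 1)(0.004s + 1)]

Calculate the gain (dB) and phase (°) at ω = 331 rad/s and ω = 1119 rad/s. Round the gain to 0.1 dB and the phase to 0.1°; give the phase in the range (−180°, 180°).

At ω = 331 rad/s:
zero (1 + j331·0.025) = 1 + j8.275 → |·| ≈ 8.3352, ∠ ≈ 83.11°
zero (1 + j331·0.01) = 1 + j3.31 → |·| ≈ 3.4578, ∠ ≈ 73.19°
pole (1 + j331·0.05) = 1 + j16.55 → |·| ≈ 16.58, ∠ ≈ 86.54°
pole (1 + j331·0.004) = 1 + j1.324 → |·| ≈ 1.6592, ∠ ≈ 52.94°
|G| = 0.8 · 8.3352 · 3.4578 / (16.58 · 1.6592) ≈ 0.83815
Gain = 20 log₁₀(0.83815) ≈ -1.53 dB
∠G = (83.11° + 73.19°) − (86.54° + 52.94°) = 16.82°

At ω = 1119 rad/s:
zero (1 + j1119·0.025) = 1 + j27.975 → |·| ≈ 27.993, ∠ ≈ 87.95°
zero (1 + j1119·0.01) = 1 + j11.19 → |·| ≈ 11.235, ∠ ≈ 84.89°
pole (1 + j1119·0.05) = 1 + j55.95 → |·| ≈ 55.959, ∠ ≈ 88.98°
pole (1 + j1119·0.004) = 1 + j4.476 → |·| ≈ 4.5863, ∠ ≈ 77.41°
|G| = 0.8 · 27.993 · 11.235 / (55.959 · 4.5863) ≈ 0.98035
Gain = 20 log₁₀(0.98035) ≈ -0.17 dB
∠G = (87.95° + 84.89°) − (88.98° + 77.41°) = 6.45°

ω = 331: -1.5 dB, 16.8°; ω = 1119: -0.2 dB, 6.5°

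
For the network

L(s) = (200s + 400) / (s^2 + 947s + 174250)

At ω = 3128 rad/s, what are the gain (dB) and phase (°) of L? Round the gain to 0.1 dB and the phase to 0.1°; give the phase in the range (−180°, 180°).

-24.1 dB, -72.9°

Substitute s = j3128:
Numerator: 200(j3128) + 400 = 400 + j625600
Denominator: (j3128)^2 + 947(j3128) + 174250 = -9610134 + j2962216
|N| = √(400² + 625600²) ≈ 6.256e+05, ∠N ≈ 89.96°
|D| = √(9610134² + 2962216²) ≈ 1.0056e+07, ∠D ≈ 162.87°
|L| = 6.256e+05 / 1.0056e+07 ≈ 0.062212
Gain = 20 log₁₀(0.062212) ≈ -24.12 dB
∠L = 89.96° − 162.87° = -72.91°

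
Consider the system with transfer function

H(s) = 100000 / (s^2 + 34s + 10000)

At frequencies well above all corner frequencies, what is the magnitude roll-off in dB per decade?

Each pole contributes −20 dB/decade at high frequency; each zero contributes +20 dB/decade.
Net: 0 zero(s) − 2 pole(s) → -40 dB/decade.

-40 dB/decade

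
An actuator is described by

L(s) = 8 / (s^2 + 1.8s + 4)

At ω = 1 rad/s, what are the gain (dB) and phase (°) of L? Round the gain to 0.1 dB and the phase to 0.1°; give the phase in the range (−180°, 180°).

At s = jω = j1:
quadratic: (j1)² + 1.8·j1 + 4 = 3 + j1.8 → |·| ≈ 3.4986, ∠ ≈ 30.96°
|L| = 8 / 3.4986 ≈ 2.2866
Gain = 20 log₁₀(2.2866) ≈ 7.18 dB
∠L = 0.00° − 30.96° = -30.96°

7.2 dB, -31.0°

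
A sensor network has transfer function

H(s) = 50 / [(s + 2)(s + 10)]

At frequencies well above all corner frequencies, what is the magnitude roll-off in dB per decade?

Each pole contributes −20 dB/decade at high frequency; each zero contributes +20 dB/decade.
Net: 0 zero(s) − 2 pole(s) → -40 dB/decade.

-40 dB/decade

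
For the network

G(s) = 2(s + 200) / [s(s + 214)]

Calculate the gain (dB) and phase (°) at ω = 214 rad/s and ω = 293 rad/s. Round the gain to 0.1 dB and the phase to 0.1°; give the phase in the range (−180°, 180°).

At s = jω = j214:
zero (s+200): 200 + j214 → |·| = √(200²+214²) = √85796 ≈ 292.91, ∠ = arctan(214/200) ≈ 46.94°
pole (s+214): 214 + j214 → |·| = √(214²+214²) = √91592 ≈ 302.64, ∠ = arctan(214/214) ≈ 45.00°
pole at origin: |s| = 214, ∠ = 90.00° (in denominator)
|G| = 2 · 292.91 / 64765 ≈ 0.0090453
Gain = 20 log₁₀(0.0090453) ≈ -40.87 dB
∠G = 46.94° − 135.00° = -88.06°

At s = jω = j293:
zero (s+200): 200 + j293 → |·| = √(200²+293²) = √125849 ≈ 354.75, ∠ = arctan(293/200) ≈ 55.68°
pole (s+214): 214 + j293 → |·| = √(214²+293²) = √131645 ≈ 362.83, ∠ = arctan(293/214) ≈ 53.86°
pole at origin: |s| = 293, ∠ = 90.00° (in denominator)
|G| = 2 · 354.75 / 1.0631e+05 ≈ 0.0066739
Gain = 20 log₁₀(0.0066739) ≈ -43.51 dB
∠G = 55.68° − 143.86° = -88.18°

ω = 214: -40.9 dB, -88.1°; ω = 293: -43.5 dB, -88.2°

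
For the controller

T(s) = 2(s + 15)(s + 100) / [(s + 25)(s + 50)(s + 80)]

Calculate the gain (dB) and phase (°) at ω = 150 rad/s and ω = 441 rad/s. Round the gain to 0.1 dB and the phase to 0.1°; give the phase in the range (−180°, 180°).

ω = 150: -37.5 dB, -73.4°; ω = 441: -46.9 dB, -84.7°

At s = jω = j150:
zero (s+15): 15 + j150 → |·| = √(15²+150²) = √22725 ≈ 150.75, ∠ = arctan(150/15) ≈ 84.29°
zero (s+100): 100 + j150 → |·| = √(100²+150²) = √32500 ≈ 180.28, ∠ = arctan(150/100) ≈ 56.31°
pole (s+25): 25 + j150 → |·| = √(25²+150²) = √23125 ≈ 152.07, ∠ = arctan(150/25) ≈ 80.54°
pole (s+50): 50 + j150 → |·| = √(50²+150²) = √25000 ≈ 158.11, ∠ = arctan(150/50) ≈ 71.57°
pole (s+80): 80 + j150 → |·| = √(80²+150²) = √28900 ≈ 170, ∠ = arctan(150/80) ≈ 61.93°
|T| = 2 · 27177 / 4.0874e+06 ≈ 0.013298
Gain = 20 log₁₀(0.013298) ≈ -37.52 dB
∠T = 140.60° − 214.04° = -73.44°

At s = jω = j441:
zero (s+15): 15 + j441 → |·| = √(15²+441²) = √194706 ≈ 441.26, ∠ = arctan(441/15) ≈ 88.05°
zero (s+100): 100 + j441 → |·| = √(100²+441²) = √204481 ≈ 452.2, ∠ = arctan(441/100) ≈ 77.22°
pole (s+25): 25 + j441 → |·| = √(25²+441²) = √195106 ≈ 441.71, ∠ = arctan(441/25) ≈ 86.76°
pole (s+50): 50 + j441 → |·| = √(50²+441²) = √196981 ≈ 443.83, ∠ = arctan(441/50) ≈ 83.53°
pole (s+80): 80 + j441 → |·| = √(80²+441²) = √200881 ≈ 448.2, ∠ = arctan(441/80) ≈ 79.72°
|T| = 2 · 1.9954e+05 / 8.7867e+07 ≈ 0.0045419
Gain = 20 log₁₀(0.0045419) ≈ -46.86 dB
∠T = 165.27° − 250.01° = -84.74°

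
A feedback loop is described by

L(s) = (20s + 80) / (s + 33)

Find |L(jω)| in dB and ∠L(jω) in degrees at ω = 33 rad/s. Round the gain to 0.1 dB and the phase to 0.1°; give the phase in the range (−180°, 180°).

23.1 dB, 38.1°

Substitute s = j33:
Numerator: 20(j33) + 80 = 80 + j660
Denominator: (j33) + 33 = 33 + j33
|N| = √(80² + 660²) ≈ 664.83, ∠N ≈ 83.09°
|D| = √(33² + 33²) ≈ 46.669, ∠D ≈ 45.00°
|L| = 664.83 / 46.669 ≈ 14.246
Gain = 20 log₁₀(14.246) ≈ 23.07 dB
∠L = 83.09° − 45.00° = 38.09°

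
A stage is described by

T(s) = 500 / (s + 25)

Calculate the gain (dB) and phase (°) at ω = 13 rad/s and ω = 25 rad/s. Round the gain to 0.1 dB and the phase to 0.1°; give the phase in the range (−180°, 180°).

At s = jω = j13:
pole (s+25): 25 + j13 → |·| = √(25²+13²) = √794 ≈ 28.178, ∠ = arctan(13/25) ≈ 27.47°
|T| = 500 / 28.178 ≈ 17.744
Gain = 20 log₁₀(17.744) ≈ 24.98 dB
∠T = 0.00° − 27.47° = -27.47°

At s = jω = j25:
pole (s+25): 25 + j25 → |·| = √(25²+25²) = √1250 ≈ 35.355, ∠ = arctan(25/25) ≈ 45.00°
|T| = 500 / 35.355 ≈ 14.142
Gain = 20 log₁₀(14.142) ≈ 23.01 dB
∠T = 0.00° − 45.00° = -45.00°

ω = 13: 25.0 dB, -27.5°; ω = 25: 23.0 dB, -45.0°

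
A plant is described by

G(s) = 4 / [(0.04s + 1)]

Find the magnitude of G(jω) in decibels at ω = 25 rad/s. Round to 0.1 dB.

9.0 dB

At ω = 25 rad/s:
pole (1 + j25·0.04) = 1 + j1 → |·| ≈ 1.4142, ∠ ≈ 45.00°
|G| = 4 · 1 / (1.4142) ≈ 2.8285
Gain = 20 log₁₀(2.8285) ≈ 9.03 dB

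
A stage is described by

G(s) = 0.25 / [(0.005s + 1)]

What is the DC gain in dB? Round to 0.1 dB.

-12.0 dB

G(0) = 0.25 · 1 / 1 = 0.25
20 log₁₀(0.25) ≈ -12.04 dB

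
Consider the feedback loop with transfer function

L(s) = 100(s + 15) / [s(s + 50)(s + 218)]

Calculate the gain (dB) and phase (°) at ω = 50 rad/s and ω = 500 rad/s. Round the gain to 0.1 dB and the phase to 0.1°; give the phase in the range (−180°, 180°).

ω = 50: -43.6 dB, -74.6°; ω = 500: -68.8 dB, -152.5°

At s = jω = j50:
zero (s+15): 15 + j50 → |·| = √(15²+50²) = √2725 ≈ 52.202, ∠ = arctan(50/15) ≈ 73.30°
pole (s+50): 50 + j50 → |·| = √(50²+50²) = √5000 ≈ 70.711, ∠ = arctan(50/50) ≈ 45.00°
pole (s+218): 218 + j50 → |·| = √(218²+50²) = √50024 ≈ 223.66, ∠ = arctan(50/218) ≈ 12.92°
pole at origin: |s| = 50, ∠ = 90.00° (in denominator)
|L| = 100 · 52.202 / 7.9076e+05 ≈ 0.0066015
Gain = 20 log₁₀(0.0066015) ≈ -43.61 dB
∠L = 73.30° − 147.92° = -74.62°

At s = jω = j500:
zero (s+15): 15 + j500 → |·| = √(15²+500²) = √250225 ≈ 500.22, ∠ = arctan(500/15) ≈ 88.28°
pole (s+50): 50 + j500 → |·| = √(50²+500²) = √252500 ≈ 502.49, ∠ = arctan(500/50) ≈ 84.29°
pole (s+218): 218 + j500 → |·| = √(218²+500²) = √297524 ≈ 545.46, ∠ = arctan(500/218) ≈ 66.44°
pole at origin: |s| = 500, ∠ = 90.00° (in denominator)
|L| = 100 · 500.22 / 1.3704e+08 ≈ 0.00036502
Gain = 20 log₁₀(0.00036502) ≈ -68.75 dB
∠L = 88.28° − 240.73° = -152.45°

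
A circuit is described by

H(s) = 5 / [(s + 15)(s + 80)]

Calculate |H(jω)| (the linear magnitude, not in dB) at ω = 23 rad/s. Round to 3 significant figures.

0.00219

At s = jω = j23:
pole (s+15): 15 + j23 → |·| = √(15²+23²) = √754 ≈ 27.459, ∠ = arctan(23/15) ≈ 56.89°
pole (s+80): 80 + j23 → |·| = √(80²+23²) = √6929 ≈ 83.241, ∠ = arctan(23/80) ≈ 16.04°
|H| = 5 / 2285.7 ≈ 0.0021875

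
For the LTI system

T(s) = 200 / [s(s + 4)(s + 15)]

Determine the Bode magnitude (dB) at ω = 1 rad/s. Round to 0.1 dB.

At s = jω = j1:
pole (s+4): 4 + j1 → |·| = √(4²+1²) = √17 ≈ 4.1231, ∠ = arctan(1/4) ≈ 14.04°
pole (s+15): 15 + j1 → |·| = √(15²+1²) = √226 ≈ 15.033, ∠ = arctan(1/15) ≈ 3.81°
pole at origin: |s| = 1, ∠ = 90.00° (in denominator)
|T| = 200 / 61.983 ≈ 3.2267
Gain = 20 log₁₀(3.2267) ≈ 10.18 dB

10.2 dB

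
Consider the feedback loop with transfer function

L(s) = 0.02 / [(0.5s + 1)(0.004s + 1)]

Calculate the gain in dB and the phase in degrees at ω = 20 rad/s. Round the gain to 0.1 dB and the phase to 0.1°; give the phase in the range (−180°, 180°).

At ω = 20 rad/s:
pole (1 + j20·0.5) = 1 + j10 → |·| ≈ 10.05, ∠ ≈ 84.29°
pole (1 + j20·0.004) = 1 + j0.08 → |·| ≈ 1.0032, ∠ ≈ 4.57°
|L| = 0.02 · 1 / (10.05 · 1.0032) ≈ 0.0019837
Gain = 20 log₁₀(0.0019837) ≈ -54.05 dB
∠L = (0°) − (84.29° + 4.57°) = -88.86°

-54.1 dB, -88.9°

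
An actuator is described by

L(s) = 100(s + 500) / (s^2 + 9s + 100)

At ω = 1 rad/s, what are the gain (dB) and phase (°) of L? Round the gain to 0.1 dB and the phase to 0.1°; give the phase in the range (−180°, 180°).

54.0 dB, -5.1°

At s = jω = j1:
zero (s+500): 500 + j1 → |·| = √(500²+1²) = √250001 ≈ 500, ∠ = arctan(1/500) ≈ 0.11°
quadratic: (j1)² + 9·j1 + 100 = 99 + j9 → |·| ≈ 99.408, ∠ ≈ 5.19°
|L| = 100 · 500 / 99.408 ≈ 502.98
Gain = 20 log₁₀(502.98) ≈ 54.03 dB
∠L = 0.11° − 5.19° = -5.08°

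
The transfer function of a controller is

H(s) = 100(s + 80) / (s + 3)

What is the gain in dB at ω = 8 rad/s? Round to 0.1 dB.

At s = jω = j8:
zero (s+80): 80 + j8 → |·| = √(80²+8²) = √6464 ≈ 80.399, ∠ = arctan(8/80) ≈ 5.71°
pole (s+3): 3 + j8 → |·| = √(3²+8²) = √73 ≈ 8.544, ∠ = arctan(8/3) ≈ 69.44°
|H| = 100 · 80.399 / 8.544 ≈ 941
Gain = 20 log₁₀(941) ≈ 59.47 dB

59.5 dB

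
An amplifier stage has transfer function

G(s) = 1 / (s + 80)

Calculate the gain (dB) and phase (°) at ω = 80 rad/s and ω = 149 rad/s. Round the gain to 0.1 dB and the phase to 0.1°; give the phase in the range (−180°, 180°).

ω = 80: -41.1 dB, -45.0°; ω = 149: -44.6 dB, -61.8°

At s = jω = j80:
pole (s+80): 80 + j80 → |·| = √(80²+80²) = √12800 ≈ 113.14, ∠ = arctan(80/80) ≈ 45.00°
|G| = 1 / 113.14 ≈ 0.0088386
Gain = 20 log₁₀(0.0088386) ≈ -41.07 dB
∠G = 0.00° − 45.00° = -45.00°

At s = jω = j149:
pole (s+80): 80 + j149 → |·| = √(80²+149²) = √28601 ≈ 169.12, ∠ = arctan(149/80) ≈ 61.77°
|G| = 1 / 169.12 ≈ 0.005913
Gain = 20 log₁₀(0.005913) ≈ -44.56 dB
∠G = 0.00° − 61.77° = -61.77°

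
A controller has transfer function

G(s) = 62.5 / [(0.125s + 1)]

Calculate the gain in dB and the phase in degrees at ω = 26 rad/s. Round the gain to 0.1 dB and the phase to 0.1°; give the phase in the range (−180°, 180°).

25.3 dB, -72.9°

At ω = 26 rad/s:
pole (1 + j26·0.125) = 1 + j3.25 → |·| ≈ 3.4004, ∠ ≈ 72.90°
|G| = 62.5 · 1 / (3.4004) ≈ 18.38
Gain = 20 log₁₀(18.38) ≈ 25.29 dB
∠G = (0°) − (72.90°) = -72.90°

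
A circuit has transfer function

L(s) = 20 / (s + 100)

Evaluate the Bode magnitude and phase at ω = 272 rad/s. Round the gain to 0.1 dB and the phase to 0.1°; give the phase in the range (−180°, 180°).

Substitute s = j272:
Numerator: 20 = 20 + j0
Denominator: (j272) + 100 = 100 + j272
|N| = √(20² + 0²) ≈ 20, ∠N ≈ 0.00°
|D| = √(100² + 272²) ≈ 289.8, ∠D ≈ 69.81°
|L| = 20 / 289.8 ≈ 0.069013
Gain = 20 log₁₀(0.069013) ≈ -23.22 dB
∠L = 0.00° − 69.81° = -69.81°

-23.2 dB, -69.8°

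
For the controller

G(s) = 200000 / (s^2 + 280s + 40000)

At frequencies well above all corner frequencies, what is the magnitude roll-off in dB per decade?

-40 dB/decade

Each pole contributes −20 dB/decade at high frequency; each zero contributes +20 dB/decade.
Net: 0 zero(s) − 2 pole(s) → -40 dB/decade.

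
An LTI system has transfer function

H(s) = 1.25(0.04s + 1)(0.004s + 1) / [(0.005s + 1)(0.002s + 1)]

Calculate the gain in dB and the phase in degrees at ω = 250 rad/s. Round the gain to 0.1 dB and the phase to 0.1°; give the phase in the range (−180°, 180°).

19.9 dB, 51.4°

At ω = 250 rad/s:
zero (1 + j250·0.04) = 1 + j10 → |·| ≈ 10.05, ∠ ≈ 84.29°
zero (1 + j250·0.004) = 1 + j1 → |·| ≈ 1.4142, ∠ ≈ 45.00°
pole (1 + j250·0.005) = 1 + j1.25 → |·| ≈ 1.6008, ∠ ≈ 51.34°
pole (1 + j250·0.002) = 1 + j0.5 → |·| ≈ 1.118, ∠ ≈ 26.57°
|H| = 1.25 · 10.05 · 1.4142 / (1.6008 · 1.118) ≈ 9.9268
Gain = 20 log₁₀(9.9268) ≈ 19.94 dB
∠H = (84.29° + 45.00°) − (51.34° + 26.57°) = 51.38°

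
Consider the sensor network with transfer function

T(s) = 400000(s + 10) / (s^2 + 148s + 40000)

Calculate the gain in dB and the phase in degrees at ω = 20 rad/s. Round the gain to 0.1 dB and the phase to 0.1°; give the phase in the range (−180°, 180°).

At s = jω = j20:
zero (s+10): 10 + j20 → |·| = √(10²+20²) = √500 ≈ 22.361, ∠ = arctan(20/10) ≈ 63.43°
quadratic: (j20)² + 148·j20 + 40000 = 39600 + j2960 → |·| ≈ 39710, ∠ ≈ 4.27°
|T| = 400000 · 22.361 / 39710 ≈ 225.24
Gain = 20 log₁₀(225.24) ≈ 47.05 dB
∠T = 63.43° − 4.27° = 59.16°

47.1 dB, 59.2°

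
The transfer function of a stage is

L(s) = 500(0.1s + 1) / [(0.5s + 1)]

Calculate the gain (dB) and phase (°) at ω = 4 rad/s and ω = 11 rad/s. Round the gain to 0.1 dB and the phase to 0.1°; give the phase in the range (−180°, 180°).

At ω = 4 rad/s:
zero (1 + j4·0.1) = 1 + j0.4 → |·| ≈ 1.077, ∠ ≈ 21.80°
pole (1 + j4·0.5) = 1 + j2 → |·| ≈ 2.2361, ∠ ≈ 63.43°
|L| = 500 · 1.077 / (2.2361) ≈ 240.82
Gain = 20 log₁₀(240.82) ≈ 47.63 dB
∠L = (21.80°) − (63.43°) = -41.63°

At ω = 11 rad/s:
zero (1 + j11·0.1) = 1 + j1.1 → |·| ≈ 1.4866, ∠ ≈ 47.73°
pole (1 + j11·0.5) = 1 + j5.5 → |·| ≈ 5.5902, ∠ ≈ 79.70°
|L| = 500 · 1.4866 / (5.5902) ≈ 132.96
Gain = 20 log₁₀(132.96) ≈ 42.47 dB
∠L = (47.73°) − (79.70°) = -31.97°

ω = 4: 47.6 dB, -41.6°; ω = 11: 42.5 dB, -32.0°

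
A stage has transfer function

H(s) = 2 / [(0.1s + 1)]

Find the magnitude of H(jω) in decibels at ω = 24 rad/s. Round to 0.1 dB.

-2.3 dB

At ω = 24 rad/s:
pole (1 + j24·0.1) = 1 + j2.4 → |·| ≈ 2.6, ∠ ≈ 67.38°
|H| = 2 · 1 / (2.6) ≈ 0.76923
Gain = 20 log₁₀(0.76923) ≈ -2.28 dB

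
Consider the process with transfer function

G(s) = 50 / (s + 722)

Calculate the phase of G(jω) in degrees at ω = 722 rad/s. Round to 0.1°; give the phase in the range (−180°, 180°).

Substitute s = j722:
Numerator: 50 = 50 + j0
Denominator: (j722) + 722 = 722 + j722
|N| = √(50² + 0²) ≈ 50, ∠N ≈ 0.00°
|D| = √(722² + 722²) ≈ 1021.1, ∠D ≈ 45.00°
∠G = 0.00° − 45.00° = -45.00°

-45.0°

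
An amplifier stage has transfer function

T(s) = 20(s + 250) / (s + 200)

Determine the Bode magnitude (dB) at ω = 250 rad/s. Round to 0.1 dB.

At s = jω = j250:
zero (s+250): 250 + j250 → |·| = √(250²+250²) = √125000 ≈ 353.55, ∠ = arctan(250/250) ≈ 45.00°
pole (s+200): 200 + j250 → |·| = √(200²+250²) = √102500 ≈ 320.16, ∠ = arctan(250/200) ≈ 51.34°
|T| = 20 · 353.55 / 320.16 ≈ 22.086
Gain = 20 log₁₀(22.086) ≈ 26.88 dB

26.9 dB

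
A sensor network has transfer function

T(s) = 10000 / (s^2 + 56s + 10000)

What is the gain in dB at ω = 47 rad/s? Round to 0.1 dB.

At s = jω = j47:
quadratic: (j47)² + 56·j47 + 10000 = 7791 + j2632 → |·| ≈ 8223.6, ∠ ≈ 18.67°
|T| = 10000 / 8223.6 ≈ 1.216
Gain = 20 log₁₀(1.216) ≈ 1.70 dB

1.7 dB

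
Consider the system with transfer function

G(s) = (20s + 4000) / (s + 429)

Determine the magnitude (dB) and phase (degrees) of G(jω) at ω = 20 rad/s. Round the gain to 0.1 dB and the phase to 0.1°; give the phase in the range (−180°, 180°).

19.4 dB, 3.0°

Substitute s = j20:
Numerator: 20(j20) + 4000 = 4000 + j400
Denominator: (j20) + 429 = 429 + j20
|N| = √(4000² + 400²) ≈ 4020, ∠N ≈ 5.71°
|D| = √(429² + 20²) ≈ 429.47, ∠D ≈ 2.67°
|G| = 4020 / 429.47 ≈ 9.3604
Gain = 20 log₁₀(9.3604) ≈ 19.43 dB
∠G = 5.71° − 2.67° = 3.04°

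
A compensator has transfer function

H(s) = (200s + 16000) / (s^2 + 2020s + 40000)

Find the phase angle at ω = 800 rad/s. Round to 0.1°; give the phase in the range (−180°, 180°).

Substitute s = j800:
Numerator: 200(j800) + 16000 = 16000 + j160000
Denominator: (j800)^2 + 2020(j800) + 40000 = -600000 + j1616000
|N| = √(16000² + 160000²) ≈ 1.608e+05, ∠N ≈ 84.29°
|D| = √(600000² + 1616000²) ≈ 1.7238e+06, ∠D ≈ 110.37°
∠H = 84.29° − 110.37° = -26.08°

-26.1°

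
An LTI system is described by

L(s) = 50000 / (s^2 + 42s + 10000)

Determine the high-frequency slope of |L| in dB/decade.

Each pole contributes −20 dB/decade at high frequency; each zero contributes +20 dB/decade.
Net: 0 zero(s) − 2 pole(s) → -40 dB/decade.

-40 dB/decade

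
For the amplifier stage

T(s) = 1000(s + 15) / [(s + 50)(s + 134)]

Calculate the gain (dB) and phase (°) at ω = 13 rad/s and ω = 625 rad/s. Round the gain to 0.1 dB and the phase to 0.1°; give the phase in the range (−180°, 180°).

ω = 13: 9.1 dB, 20.8°; ω = 625: 3.9 dB, -74.7°

At s = jω = j13:
zero (s+15): 15 + j13 → |·| = √(15²+13²) = √394 ≈ 19.849, ∠ = arctan(13/15) ≈ 40.91°
pole (s+50): 50 + j13 → |·| = √(50²+13²) = √2669 ≈ 51.662, ∠ = arctan(13/50) ≈ 14.57°
pole (s+134): 134 + j13 → |·| = √(134²+13²) = √18125 ≈ 134.63, ∠ = arctan(13/134) ≈ 5.54°
|T| = 1000 · 19.849 / 6955.3 ≈ 2.8538
Gain = 20 log₁₀(2.8538) ≈ 9.11 dB
∠T = 40.91° − 20.11° = 20.80°

At s = jω = j625:
zero (s+15): 15 + j625 → |·| = √(15²+625²) = √390850 ≈ 625.18, ∠ = arctan(625/15) ≈ 88.63°
pole (s+50): 50 + j625 → |·| = √(50²+625²) = √393125 ≈ 627, ∠ = arctan(625/50) ≈ 85.43°
pole (s+134): 134 + j625 → |·| = √(134²+625²) = √408581 ≈ 639.2, ∠ = arctan(625/134) ≈ 77.90°
|T| = 1000 · 625.18 / 4.0078e+05 ≈ 1.5599
Gain = 20 log₁₀(1.5599) ≈ 3.86 dB
∠T = 88.63° − 163.33° = -74.70°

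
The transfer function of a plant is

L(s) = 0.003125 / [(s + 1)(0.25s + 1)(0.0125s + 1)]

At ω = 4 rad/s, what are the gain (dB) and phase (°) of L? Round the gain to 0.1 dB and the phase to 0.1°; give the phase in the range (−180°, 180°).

-65.4 dB, -123.8°

At ω = 4 rad/s:
pole (1 + j4·1) = 1 + j4 → |·| ≈ 4.1231, ∠ ≈ 75.96°
pole (1 + j4·0.25) = 1 + j1 → |·| ≈ 1.4142, ∠ ≈ 45.00°
pole (1 + j4·0.0125) = 1 + j0.05 → |·| ≈ 1.0012, ∠ ≈ 2.86°
|L| = 0.003125 · 1 / (4.1231 · 1.4142 · 1.0012) ≈ 0.0005353
Gain = 20 log₁₀(0.0005353) ≈ -65.43 dB
∠L = (0°) − (75.96° + 45.00° + 2.86°) = -123.82°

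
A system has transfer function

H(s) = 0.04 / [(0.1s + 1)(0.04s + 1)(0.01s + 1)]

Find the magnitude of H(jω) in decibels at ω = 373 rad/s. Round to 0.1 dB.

At ω = 373 rad/s:
pole (1 + j373·0.1) = 1 + j37.3 → |·| ≈ 37.313, ∠ ≈ 88.46°
pole (1 + j373·0.04) = 1 + j14.92 → |·| ≈ 14.953, ∠ ≈ 86.17°
pole (1 + j373·0.01) = 1 + j3.73 → |·| ≈ 3.8617, ∠ ≈ 74.99°
|H| = 0.04 · 1 / (37.313 · 14.953 · 3.8617) ≈ 1.8565e-05
Gain = 20 log₁₀(1.8565e-05) ≈ -94.63 dB

-94.6 dB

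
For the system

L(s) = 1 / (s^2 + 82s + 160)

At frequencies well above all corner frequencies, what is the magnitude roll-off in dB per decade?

Each pole contributes −20 dB/decade at high frequency; each zero contributes +20 dB/decade.
Net: 0 zero(s) − 2 pole(s) → -40 dB/decade.

-40 dB/decade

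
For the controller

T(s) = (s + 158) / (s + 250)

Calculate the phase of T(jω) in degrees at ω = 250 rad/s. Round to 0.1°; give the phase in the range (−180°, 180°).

12.7°

At s = jω = j250:
zero (s+158): 158 + j250 → |·| = √(158²+250²) = √87464 ≈ 295.74, ∠ = arctan(250/158) ≈ 57.71°
pole (s+250): 250 + j250 → |·| = √(250²+250²) = √125000 ≈ 353.55, ∠ = arctan(250/250) ≈ 45.00°
∠T = 57.71° − 45.00° = 12.71°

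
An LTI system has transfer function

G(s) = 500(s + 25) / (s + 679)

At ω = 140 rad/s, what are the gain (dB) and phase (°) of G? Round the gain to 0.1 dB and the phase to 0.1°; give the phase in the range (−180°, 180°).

At s = jω = j140:
zero (s+25): 25 + j140 → |·| = √(25²+140²) = √20225 ≈ 142.21, ∠ = arctan(140/25) ≈ 79.88°
pole (s+679): 679 + j140 → |·| = √(679²+140²) = √480641 ≈ 693.28, ∠ = arctan(140/679) ≈ 11.65°
|G| = 500 · 142.21 / 693.28 ≈ 102.56
Gain = 20 log₁₀(102.56) ≈ 40.22 dB
∠G = 79.88° − 11.65° = 68.23°

40.2 dB, 68.2°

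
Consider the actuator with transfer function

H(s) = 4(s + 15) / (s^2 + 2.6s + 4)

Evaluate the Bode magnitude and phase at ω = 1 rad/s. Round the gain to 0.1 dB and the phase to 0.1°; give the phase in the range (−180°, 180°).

At s = jω = j1:
zero (s+15): 15 + j1 → |·| = √(15²+1²) = √226 ≈ 15.033, ∠ = arctan(1/15) ≈ 3.81°
quadratic: (j1)² + 2.6·j1 + 4 = 3 + j2.6 → |·| ≈ 3.9699, ∠ ≈ 40.91°
|H| = 4 · 15.033 / 3.9699 ≈ 15.147
Gain = 20 log₁₀(15.147) ≈ 23.61 dB
∠H = 3.81° − 40.91° = -37.10°

23.6 dB, -37.1°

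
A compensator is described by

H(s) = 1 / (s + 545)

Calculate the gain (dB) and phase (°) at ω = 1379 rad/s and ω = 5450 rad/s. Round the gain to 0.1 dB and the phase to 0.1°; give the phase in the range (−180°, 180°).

ω = 1379: -63.4 dB, -68.4°; ω = 5450: -74.8 dB, -84.3°

At s = jω = j1379:
pole (s+545): 545 + j1379 → |·| = √(545²+1379²) = √2198666 ≈ 1482.8, ∠ = arctan(1379/545) ≈ 68.44°
|H| = 1 / 1482.8 ≈ 0.0006744
Gain = 20 log₁₀(0.0006744) ≈ -63.42 dB
∠H = 0.00° − 68.44° = -68.44°

At s = jω = j5450:
pole (s+545): 545 + j5450 → |·| = √(545²+5450²) = √29999525 ≈ 5477.2, ∠ = arctan(5450/545) ≈ 84.29°
|H| = 1 / 5477.2 ≈ 0.00018258
Gain = 20 log₁₀(0.00018258) ≈ -74.77 dB
∠H = 0.00° − 84.29° = -84.29°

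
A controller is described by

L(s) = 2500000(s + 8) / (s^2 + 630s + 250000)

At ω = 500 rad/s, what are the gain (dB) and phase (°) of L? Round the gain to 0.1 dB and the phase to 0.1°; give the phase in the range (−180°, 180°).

At s = jω = j500:
zero (s+8): 8 + j500 → |·| = √(8²+500²) = √250064 ≈ 500.06, ∠ = arctan(500/8) ≈ 89.08°
quadratic: (j500)² + 630·j500 + 250000 = 0 + j315000 → |·| ≈ 3.15e+05, ∠ ≈ 90.00°
|L| = 2500000 · 500.06 / 3.15e+05 ≈ 3968.7
Gain = 20 log₁₀(3968.7) ≈ 71.97 dB
∠L = 89.08° − 90.00° = -0.92°

72.0 dB, -0.9°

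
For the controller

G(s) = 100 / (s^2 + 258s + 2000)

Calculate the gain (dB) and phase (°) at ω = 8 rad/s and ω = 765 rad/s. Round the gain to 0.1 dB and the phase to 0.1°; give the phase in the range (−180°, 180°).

Substitute s = j8:
Numerator: 100 = 100 + j0
Denominator: (j8)^2 + 258(j8) + 2000 = 1936 + j2064
|N| = √(100² + 0²) ≈ 100, ∠N ≈ 0.00°
|D| = √(1936² + 2064²) ≈ 2829.9, ∠D ≈ 46.83°
|G| = 100 / 2829.9 ≈ 0.035337
Gain = 20 log₁₀(0.035337) ≈ -29.04 dB
∠G = 0.00° − 46.83° = -46.83°

Substitute s = j765:
Numerator: 100 = 100 + j0
Denominator: (j765)^2 + 258(j765) + 2000 = -583225 + j197370
|N| = √(100² + 0²) ≈ 100, ∠N ≈ 0.00°
|D| = √(583225² + 197370²) ≈ 6.1572e+05, ∠D ≈ 161.30°
|G| = 100 / 6.1572e+05 ≈ 0.00016241
Gain = 20 log₁₀(0.00016241) ≈ -75.79 dB
∠G = 0.00° − 161.30° = -161.30°

ω = 8: -29.0 dB, -46.8°; ω = 765: -75.8 dB, -161.3°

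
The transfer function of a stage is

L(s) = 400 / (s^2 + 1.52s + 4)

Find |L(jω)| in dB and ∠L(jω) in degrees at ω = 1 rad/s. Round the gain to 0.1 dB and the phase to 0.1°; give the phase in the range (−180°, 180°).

At s = jω = j1:
quadratic: (j1)² + 1.52·j1 + 4 = 3 + j1.52 → |·| ≈ 3.3631, ∠ ≈ 26.87°
|L| = 400 / 3.3631 ≈ 118.94
Gain = 20 log₁₀(118.94) ≈ 41.51 dB
∠L = 0.00° − 26.87° = -26.87°

41.5 dB, -26.9°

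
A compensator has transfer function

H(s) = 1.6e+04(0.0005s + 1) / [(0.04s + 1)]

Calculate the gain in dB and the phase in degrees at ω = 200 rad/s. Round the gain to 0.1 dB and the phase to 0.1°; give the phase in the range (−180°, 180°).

At ω = 200 rad/s:
zero (1 + j200·0.0005) = 1 + j0.1 → |·| ≈ 1.005, ∠ ≈ 5.71°
pole (1 + j200·0.04) = 1 + j8 → |·| ≈ 8.0623, ∠ ≈ 82.87°
|H| = 1.6e+04 · 1.005 / (8.0623) ≈ 1994.5
Gain = 20 log₁₀(1994.5) ≈ 66.00 dB
∠H = (5.71°) − (82.87°) = -77.16°

66.0 dB, -77.2°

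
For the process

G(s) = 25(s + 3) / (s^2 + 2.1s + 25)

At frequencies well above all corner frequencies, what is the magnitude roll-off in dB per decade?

-20 dB/decade

Each pole contributes −20 dB/decade at high frequency; each zero contributes +20 dB/decade.
Net: 1 zero(s) − 2 pole(s) → -20 dB/decade.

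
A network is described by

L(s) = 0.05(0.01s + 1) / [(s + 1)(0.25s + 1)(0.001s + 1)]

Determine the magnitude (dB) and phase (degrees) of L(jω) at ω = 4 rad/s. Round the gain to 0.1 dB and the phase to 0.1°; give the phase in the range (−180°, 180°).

-41.3 dB, -118.9°

At ω = 4 rad/s:
zero (1 + j4·0.01) = 1 + j0.04 → |·| ≈ 1.0008, ∠ ≈ 2.29°
pole (1 + j4·1) = 1 + j4 → |·| ≈ 4.1231, ∠ ≈ 75.96°
pole (1 + j4·0.25) = 1 + j1 → |·| ≈ 1.4142, ∠ ≈ 45.00°
pole (1 + j4·0.001) = 1 + j0.004 → |·| ≈ 1, ∠ ≈ 0.23°
|L| = 0.05 · 1.0008 / (4.1231 · 1.4142 · 1) ≈ 0.0085819
Gain = 20 log₁₀(0.0085819) ≈ -41.33 dB
∠L = (2.29°) − (75.96° + 45.00° + 0.23°) = -118.90°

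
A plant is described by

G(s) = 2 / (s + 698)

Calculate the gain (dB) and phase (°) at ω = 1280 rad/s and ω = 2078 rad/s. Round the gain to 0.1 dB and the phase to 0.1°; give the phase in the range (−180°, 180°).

Substitute s = j1280:
Numerator: 2 = 2 + j0
Denominator: (j1280) + 698 = 698 + j1280
|N| = √(2² + 0²) ≈ 2, ∠N ≈ 0.00°
|D| = √(698² + 1280²) ≈ 1457.9, ∠D ≈ 61.40°
|G| = 2 / 1457.9 ≈ 0.0013718
Gain = 20 log₁₀(0.0013718) ≈ -57.25 dB
∠G = 0.00° − 61.40° = -61.40°

Substitute s = j2078:
Numerator: 2 = 2 + j0
Denominator: (j2078) + 698 = 698 + j2078
|N| = √(2² + 0²) ≈ 2, ∠N ≈ 0.00°
|D| = √(698² + 2078²) ≈ 2192.1, ∠D ≈ 71.43°
|G| = 2 / 2192.1 ≈ 0.00091237
Gain = 20 log₁₀(0.00091237) ≈ -60.80 dB
∠G = 0.00° − 71.43° = -71.43°

ω = 1280: -57.3 dB, -61.4°; ω = 2078: -60.8 dB, -71.4°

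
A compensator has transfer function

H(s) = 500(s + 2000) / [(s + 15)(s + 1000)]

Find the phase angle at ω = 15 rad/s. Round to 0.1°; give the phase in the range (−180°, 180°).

-45.4°

At s = jω = j15:
zero (s+2000): 2000 + j15 → |·| = √(2000²+15²) = √4000225 ≈ 2000.1, ∠ = arctan(15/2000) ≈ 0.43°
pole (s+15): 15 + j15 → |·| = √(15²+15²) = √450 ≈ 21.213, ∠ = arctan(15/15) ≈ 45.00°
pole (s+1000): 1000 + j15 → |·| = √(1000²+15²) = √1000225 ≈ 1000.1, ∠ = arctan(15/1000) ≈ 0.86°
∠H = 0.43° − 45.86° = -45.43°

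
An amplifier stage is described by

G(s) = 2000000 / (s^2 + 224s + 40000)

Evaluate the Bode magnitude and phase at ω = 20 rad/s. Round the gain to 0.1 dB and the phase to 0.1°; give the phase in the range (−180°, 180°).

34.0 dB, -6.5°

At s = jω = j20:
quadratic: (j20)² + 224·j20 + 40000 = 39600 + j4480 → |·| ≈ 39853, ∠ ≈ 6.45°
|G| = 2000000 / 39853 ≈ 50.184
Gain = 20 log₁₀(50.184) ≈ 34.01 dB
∠G = 0.00° − 6.45° = -6.45°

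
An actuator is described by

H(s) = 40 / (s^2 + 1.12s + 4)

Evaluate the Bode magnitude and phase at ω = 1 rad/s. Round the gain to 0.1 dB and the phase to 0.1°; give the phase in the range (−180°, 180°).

At s = jω = j1:
quadratic: (j1)² + 1.12·j1 + 4 = 3 + j1.12 → |·| ≈ 3.2022, ∠ ≈ 20.47°
|H| = 40 / 3.2022 ≈ 12.491
Gain = 20 log₁₀(12.491) ≈ 21.93 dB
∠H = 0.00° − 20.47° = -20.47°

21.9 dB, -20.5°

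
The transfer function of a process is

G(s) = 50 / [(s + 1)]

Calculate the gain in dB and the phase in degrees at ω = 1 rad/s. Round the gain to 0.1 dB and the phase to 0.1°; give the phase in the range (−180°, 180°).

At ω = 1 rad/s:
pole (1 + j1·1) = 1 + j1 → |·| ≈ 1.4142, ∠ ≈ 45.00°
|G| = 50 · 1 / (1.4142) ≈ 35.356
Gain = 20 log₁₀(35.356) ≈ 30.97 dB
∠G = (0°) − (45.00°) = -45.00°

31.0 dB, -45.0°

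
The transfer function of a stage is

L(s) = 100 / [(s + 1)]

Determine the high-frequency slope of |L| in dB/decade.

Each pole contributes −20 dB/decade at high frequency; each zero contributes +20 dB/decade.
Net: 0 zero(s) − 1 pole(s) → -20 dB/decade.

-20 dB/decade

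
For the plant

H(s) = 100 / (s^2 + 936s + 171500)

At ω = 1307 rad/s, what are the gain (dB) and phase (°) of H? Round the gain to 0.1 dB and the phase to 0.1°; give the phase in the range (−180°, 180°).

-85.9 dB, -141.5°

Substitute s = j1307:
Numerator: 100 = 100 + j0
Denominator: (j1307)^2 + 936(j1307) + 171500 = -1536749 + j1223352
|N| = √(100² + 0²) ≈ 100, ∠N ≈ 0.00°
|D| = √(1536749² + 1223352²) ≈ 1.9642e+06, ∠D ≈ 141.48°
|H| = 100 / 1.9642e+06 ≈ 5.0911e-05
Gain = 20 log₁₀(5.0911e-05) ≈ -85.86 dB
∠H = 0.00° − 141.48° = -141.48°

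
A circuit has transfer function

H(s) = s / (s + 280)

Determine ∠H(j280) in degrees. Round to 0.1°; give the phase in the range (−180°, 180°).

45.0°

At s = jω = j280:
zero at origin: s = j280 → |·| = 280, ∠ = 90.00°
pole (s+280): 280 + j280 → |·| = √(280²+280²) = √156800 ≈ 395.98, ∠ = arctan(280/280) ≈ 45.00°
∠H = 90.00° − 45.00° = 45.00°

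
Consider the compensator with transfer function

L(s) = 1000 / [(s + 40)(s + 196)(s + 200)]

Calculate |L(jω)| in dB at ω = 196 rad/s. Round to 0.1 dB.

-83.8 dB

At s = jω = j196:
pole (s+40): 40 + j196 → |·| = √(40²+196²) = √40016 ≈ 200.04, ∠ = arctan(196/40) ≈ 78.47°
pole (s+196): 196 + j196 → |·| = √(196²+196²) = √76832 ≈ 277.19, ∠ = arctan(196/196) ≈ 45.00°
pole (s+200): 200 + j196 → |·| = √(200²+196²) = √78416 ≈ 280.03, ∠ = arctan(196/200) ≈ 44.42°
|L| = 1000 / 1.5527e+07 ≈ 6.4404e-05
Gain = 20 log₁₀(6.4404e-05) ≈ -83.82 dB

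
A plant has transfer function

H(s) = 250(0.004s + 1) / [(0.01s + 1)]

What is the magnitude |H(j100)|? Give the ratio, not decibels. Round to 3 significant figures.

At ω = 100 rad/s:
zero (1 + j100·0.004) = 1 + j0.4 → |·| ≈ 1.077, ∠ ≈ 21.80°
pole (1 + j100·0.01) = 1 + j1 → |·| ≈ 1.4142, ∠ ≈ 45.00°
|H| = 250 · 1.077 / (1.4142) ≈ 190.39

190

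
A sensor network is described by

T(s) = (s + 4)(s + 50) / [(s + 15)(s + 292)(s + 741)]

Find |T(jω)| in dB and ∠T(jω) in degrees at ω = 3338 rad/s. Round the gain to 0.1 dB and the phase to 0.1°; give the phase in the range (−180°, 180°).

At s = jω = j3338:
zero (s+4): 4 + j3338 → |·| = √(4²+3338²) = √11142260 ≈ 3338, ∠ = arctan(3338/4) ≈ 89.93°
zero (s+50): 50 + j3338 → |·| = √(50²+3338²) = √11144744 ≈ 3338.4, ∠ = arctan(3338/50) ≈ 89.14°
pole (s+15): 15 + j3338 → |·| = √(15²+3338²) = √11142469 ≈ 3338, ∠ = arctan(3338/15) ≈ 89.74°
pole (s+292): 292 + j3338 → |·| = √(292²+3338²) = √11227508 ≈ 3350.7, ∠ = arctan(3338/292) ≈ 85.00°
pole (s+741): 741 + j3338 → |·| = √(741²+3338²) = √11691325 ≈ 3419.3, ∠ = arctan(3338/741) ≈ 77.48°
|T| = 1 · 1.1144e+07 / 3.8244e+10 ≈ 0.00029139
Gain = 20 log₁₀(0.00029139) ≈ -70.71 dB
∠T = 179.07° − 252.22° = -73.15°

-70.7 dB, -73.2°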